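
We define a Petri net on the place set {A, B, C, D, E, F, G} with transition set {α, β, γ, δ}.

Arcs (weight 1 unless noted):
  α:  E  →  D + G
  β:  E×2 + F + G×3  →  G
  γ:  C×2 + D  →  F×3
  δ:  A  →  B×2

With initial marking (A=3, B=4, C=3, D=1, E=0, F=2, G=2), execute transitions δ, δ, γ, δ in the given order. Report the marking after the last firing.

step 1: fire δ:  (A=3, B=4, C=3, D=1, E=0, F=2, G=2) → (A=2, B=6, C=3, D=1, E=0, F=2, G=2)
step 2: fire δ:  (A=2, B=6, C=3, D=1, E=0, F=2, G=2) → (A=1, B=8, C=3, D=1, E=0, F=2, G=2)
step 3: fire γ:  (A=1, B=8, C=3, D=1, E=0, F=2, G=2) → (A=1, B=8, C=1, D=0, E=0, F=5, G=2)
step 4: fire δ:  (A=1, B=8, C=1, D=0, E=0, F=5, G=2) → (A=0, B=10, C=1, D=0, E=0, F=5, G=2)

(A=0, B=10, C=1, D=0, E=0, F=5, G=2)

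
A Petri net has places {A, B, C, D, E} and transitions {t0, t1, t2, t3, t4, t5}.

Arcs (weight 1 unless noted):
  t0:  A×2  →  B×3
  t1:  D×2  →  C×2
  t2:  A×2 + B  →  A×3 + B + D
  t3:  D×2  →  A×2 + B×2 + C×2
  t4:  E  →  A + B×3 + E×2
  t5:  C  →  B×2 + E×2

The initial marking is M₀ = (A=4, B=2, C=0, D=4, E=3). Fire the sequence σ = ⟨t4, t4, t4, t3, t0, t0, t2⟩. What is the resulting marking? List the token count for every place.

(A=6, B=19, C=2, D=3, E=6)

step 1: fire t4:  (A=4, B=2, C=0, D=4, E=3) → (A=5, B=5, C=0, D=4, E=4)
step 2: fire t4:  (A=5, B=5, C=0, D=4, E=4) → (A=6, B=8, C=0, D=4, E=5)
step 3: fire t4:  (A=6, B=8, C=0, D=4, E=5) → (A=7, B=11, C=0, D=4, E=6)
step 4: fire t3:  (A=7, B=11, C=0, D=4, E=6) → (A=9, B=13, C=2, D=2, E=6)
step 5: fire t0:  (A=9, B=13, C=2, D=2, E=6) → (A=7, B=16, C=2, D=2, E=6)
step 6: fire t0:  (A=7, B=16, C=2, D=2, E=6) → (A=5, B=19, C=2, D=2, E=6)
step 7: fire t2:  (A=5, B=19, C=2, D=2, E=6) → (A=6, B=19, C=2, D=3, E=6)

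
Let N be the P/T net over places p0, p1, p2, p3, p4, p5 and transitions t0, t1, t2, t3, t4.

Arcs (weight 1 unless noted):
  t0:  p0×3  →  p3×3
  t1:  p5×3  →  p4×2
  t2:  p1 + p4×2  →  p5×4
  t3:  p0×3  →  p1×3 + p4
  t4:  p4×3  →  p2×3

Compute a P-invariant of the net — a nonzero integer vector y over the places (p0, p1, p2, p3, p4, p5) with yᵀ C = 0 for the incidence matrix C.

Incidence matrix C (rows=places, cols=transitions):
       t0   t1   t2   t3   t4
   p0  -3    0    0   -3    0
   p1   0    0   -1    3    0
   p2   0    0    0    0    3
   p3   3    0    0    0    0
   p4   0    2   -2    1   -3
   p5   0   -3    4    0    0

Candidate y = [3, 2, 3, 3, 3, 2]; check y·C column-wise:
  col t0: 3·-3 + 2·0 + 3·0 + 3·3 + 3·0 + 2·0 = 0
  col t1: 3·0 + 2·0 + 3·0 + 3·0 + 3·2 + 2·-3 = 0
  col t2: 3·0 + 2·-1 + 3·0 + 3·0 + 3·-2 + 2·4 = 0
  col t3: 3·-3 + 2·3 + 3·0 + 3·0 + 3·1 + 2·0 = 0
  col t4: 3·0 + 2·0 + 3·3 + 3·0 + 3·-3 + 2·0 = 0

y = (p0:3, p1:2, p2:3, p3:3, p4:3, p5:2)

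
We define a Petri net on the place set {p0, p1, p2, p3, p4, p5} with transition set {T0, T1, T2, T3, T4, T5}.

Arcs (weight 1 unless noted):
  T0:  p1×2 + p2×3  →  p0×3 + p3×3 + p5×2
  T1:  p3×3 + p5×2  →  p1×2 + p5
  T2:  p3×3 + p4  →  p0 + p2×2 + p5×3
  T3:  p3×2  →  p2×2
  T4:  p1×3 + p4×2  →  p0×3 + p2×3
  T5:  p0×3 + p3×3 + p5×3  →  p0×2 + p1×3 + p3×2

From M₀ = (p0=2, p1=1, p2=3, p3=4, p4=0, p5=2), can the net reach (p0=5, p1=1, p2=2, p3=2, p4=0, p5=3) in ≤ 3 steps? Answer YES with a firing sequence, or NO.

step 1: fire T1:  (p0=2, p1=1, p2=3, p3=4, p4=0, p5=2) → (p0=2, p1=3, p2=3, p3=1, p4=0, p5=1)
step 2: fire T0:  (p0=2, p1=3, p2=3, p3=1, p4=0, p5=1) → (p0=5, p1=1, p2=0, p3=4, p4=0, p5=3)
step 3: fire T3:  (p0=5, p1=1, p2=0, p3=4, p4=0, p5=3) → (p0=5, p1=1, p2=2, p3=2, p4=0, p5=3)

YES — reachable via ⟨T1, T0, T3⟩ (3 firings)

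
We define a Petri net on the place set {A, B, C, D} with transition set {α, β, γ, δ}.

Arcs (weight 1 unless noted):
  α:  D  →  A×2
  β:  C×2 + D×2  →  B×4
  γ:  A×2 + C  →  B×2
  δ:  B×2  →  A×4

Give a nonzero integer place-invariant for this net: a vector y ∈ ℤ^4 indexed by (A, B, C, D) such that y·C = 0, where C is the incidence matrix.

Incidence matrix C (rows=places, cols=transitions):
        α    β    γ    δ
    A   2    0   -2    4
    B   0    4    2   -2
    C   0   -2   -1    0
    D  -1   -2    0    0

Candidate y = [1, 2, 2, 2]; check y·C column-wise:
  col α: 1·2 + 2·0 + 2·0 + 2·-1 = 0
  col β: 1·0 + 2·4 + 2·-2 + 2·-2 = 0
  col γ: 1·-2 + 2·2 + 2·-1 + 2·0 = 0
  col δ: 1·4 + 2·-2 + 2·0 + 2·0 = 0

y = (A:1, B:2, C:2, D:2)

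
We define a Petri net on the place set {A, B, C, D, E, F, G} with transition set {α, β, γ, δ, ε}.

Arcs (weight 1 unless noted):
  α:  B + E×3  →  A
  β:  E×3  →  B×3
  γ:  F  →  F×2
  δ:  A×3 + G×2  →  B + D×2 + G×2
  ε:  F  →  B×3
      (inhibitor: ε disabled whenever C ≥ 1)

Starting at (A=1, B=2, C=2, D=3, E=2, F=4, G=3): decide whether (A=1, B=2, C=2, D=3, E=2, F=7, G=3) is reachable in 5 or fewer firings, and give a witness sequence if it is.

YES — reachable via ⟨γ, γ, γ⟩ (3 firings)

step 1: fire γ:  (A=1, B=2, C=2, D=3, E=2, F=4, G=3) → (A=1, B=2, C=2, D=3, E=2, F=5, G=3)
step 2: fire γ:  (A=1, B=2, C=2, D=3, E=2, F=5, G=3) → (A=1, B=2, C=2, D=3, E=2, F=6, G=3)
step 3: fire γ:  (A=1, B=2, C=2, D=3, E=2, F=6, G=3) → (A=1, B=2, C=2, D=3, E=2, F=7, G=3)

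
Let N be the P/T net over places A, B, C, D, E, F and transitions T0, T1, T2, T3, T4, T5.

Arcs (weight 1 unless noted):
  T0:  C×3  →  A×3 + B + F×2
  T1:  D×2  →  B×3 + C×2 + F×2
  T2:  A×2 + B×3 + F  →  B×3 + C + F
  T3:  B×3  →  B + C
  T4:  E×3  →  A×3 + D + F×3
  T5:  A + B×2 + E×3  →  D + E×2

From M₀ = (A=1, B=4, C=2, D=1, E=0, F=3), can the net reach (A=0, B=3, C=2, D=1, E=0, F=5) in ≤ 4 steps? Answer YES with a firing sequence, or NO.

step 1: fire T3:  (A=1, B=4, C=2, D=1, E=0, F=3) → (A=1, B=2, C=3, D=1, E=0, F=3)
step 2: fire T0:  (A=1, B=2, C=3, D=1, E=0, F=3) → (A=4, B=3, C=0, D=1, E=0, F=5)
step 3: fire T2:  (A=4, B=3, C=0, D=1, E=0, F=5) → (A=2, B=3, C=1, D=1, E=0, F=5)
step 4: fire T2:  (A=2, B=3, C=1, D=1, E=0, F=5) → (A=0, B=3, C=2, D=1, E=0, F=5)

YES — reachable via ⟨T3, T0, T2, T2⟩ (4 firings)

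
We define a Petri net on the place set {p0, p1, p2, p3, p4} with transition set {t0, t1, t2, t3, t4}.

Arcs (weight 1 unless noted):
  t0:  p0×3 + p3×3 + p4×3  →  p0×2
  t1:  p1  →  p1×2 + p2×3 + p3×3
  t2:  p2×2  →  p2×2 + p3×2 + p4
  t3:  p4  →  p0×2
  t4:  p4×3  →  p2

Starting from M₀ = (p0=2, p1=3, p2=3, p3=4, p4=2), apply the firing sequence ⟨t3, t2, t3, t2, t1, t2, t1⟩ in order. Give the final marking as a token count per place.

step 1: fire t3:  (p0=2, p1=3, p2=3, p3=4, p4=2) → (p0=4, p1=3, p2=3, p3=4, p4=1)
step 2: fire t2:  (p0=4, p1=3, p2=3, p3=4, p4=1) → (p0=4, p1=3, p2=3, p3=6, p4=2)
step 3: fire t3:  (p0=4, p1=3, p2=3, p3=6, p4=2) → (p0=6, p1=3, p2=3, p3=6, p4=1)
step 4: fire t2:  (p0=6, p1=3, p2=3, p3=6, p4=1) → (p0=6, p1=3, p2=3, p3=8, p4=2)
step 5: fire t1:  (p0=6, p1=3, p2=3, p3=8, p4=2) → (p0=6, p1=4, p2=6, p3=11, p4=2)
step 6: fire t2:  (p0=6, p1=4, p2=6, p3=11, p4=2) → (p0=6, p1=4, p2=6, p3=13, p4=3)
step 7: fire t1:  (p0=6, p1=4, p2=6, p3=13, p4=3) → (p0=6, p1=5, p2=9, p3=16, p4=3)

(p0=6, p1=5, p2=9, p3=16, p4=3)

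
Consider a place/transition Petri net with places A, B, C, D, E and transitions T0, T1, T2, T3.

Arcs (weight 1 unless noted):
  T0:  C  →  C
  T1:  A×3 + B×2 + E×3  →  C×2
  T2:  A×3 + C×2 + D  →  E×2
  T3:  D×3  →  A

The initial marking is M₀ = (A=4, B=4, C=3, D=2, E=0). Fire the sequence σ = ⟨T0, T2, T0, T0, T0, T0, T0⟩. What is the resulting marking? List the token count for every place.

(A=1, B=4, C=1, D=1, E=2)

step 1: fire T0:  (A=4, B=4, C=3, D=2, E=0) → (A=4, B=4, C=3, D=2, E=0)
step 2: fire T2:  (A=4, B=4, C=3, D=2, E=0) → (A=1, B=4, C=1, D=1, E=2)
step 3: fire T0:  (A=1, B=4, C=1, D=1, E=2) → (A=1, B=4, C=1, D=1, E=2)
step 4: fire T0:  (A=1, B=4, C=1, D=1, E=2) → (A=1, B=4, C=1, D=1, E=2)
step 5: fire T0:  (A=1, B=4, C=1, D=1, E=2) → (A=1, B=4, C=1, D=1, E=2)
step 6: fire T0:  (A=1, B=4, C=1, D=1, E=2) → (A=1, B=4, C=1, D=1, E=2)
step 7: fire T0:  (A=1, B=4, C=1, D=1, E=2) → (A=1, B=4, C=1, D=1, E=2)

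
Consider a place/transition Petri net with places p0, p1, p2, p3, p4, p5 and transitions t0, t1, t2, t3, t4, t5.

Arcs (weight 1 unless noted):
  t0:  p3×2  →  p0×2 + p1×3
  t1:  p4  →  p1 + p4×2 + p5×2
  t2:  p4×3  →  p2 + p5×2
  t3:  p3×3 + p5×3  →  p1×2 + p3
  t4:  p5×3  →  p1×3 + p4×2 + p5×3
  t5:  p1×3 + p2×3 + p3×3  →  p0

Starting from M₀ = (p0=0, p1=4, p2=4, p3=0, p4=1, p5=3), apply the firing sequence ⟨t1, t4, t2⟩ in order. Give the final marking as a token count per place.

step 1: fire t1:  (p0=0, p1=4, p2=4, p3=0, p4=1, p5=3) → (p0=0, p1=5, p2=4, p3=0, p4=2, p5=5)
step 2: fire t4:  (p0=0, p1=5, p2=4, p3=0, p4=2, p5=5) → (p0=0, p1=8, p2=4, p3=0, p4=4, p5=5)
step 3: fire t2:  (p0=0, p1=8, p2=4, p3=0, p4=4, p5=5) → (p0=0, p1=8, p2=5, p3=0, p4=1, p5=7)

(p0=0, p1=8, p2=5, p3=0, p4=1, p5=7)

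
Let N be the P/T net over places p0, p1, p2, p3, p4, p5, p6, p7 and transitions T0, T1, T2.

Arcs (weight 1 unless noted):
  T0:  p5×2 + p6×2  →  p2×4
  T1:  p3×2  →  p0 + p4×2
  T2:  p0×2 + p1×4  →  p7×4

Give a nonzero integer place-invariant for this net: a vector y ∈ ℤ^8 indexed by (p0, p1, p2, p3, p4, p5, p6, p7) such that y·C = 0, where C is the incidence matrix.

Incidence matrix C (rows=places, cols=transitions):
       T0   T1   T2
   p0   0    1   -2
   p1   0    0   -4
   p2   4    0    0
   p3   0   -2    0
   p4   0    2    0
   p5  -2    0    0
   p6  -2    0    0
   p7   0    0    4

Candidate y = [2, -1, 0, 1, 0, 0, 0, 0]; check y·C column-wise:
  col T0: 2·0 + -1·0 + 0·4 + 1·0 + 0·-2 + 0·-2 = 0
  col T1: 2·1 + -1·0 + 1·-2 + 0·2 = 0
  col T2: 2·-2 + -1·-4 + 1·0 + 0·4 = 0

y = (p0:2, p1:-1, p2:0, p3:1, p4:0, p5:0, p6:0, p7:0)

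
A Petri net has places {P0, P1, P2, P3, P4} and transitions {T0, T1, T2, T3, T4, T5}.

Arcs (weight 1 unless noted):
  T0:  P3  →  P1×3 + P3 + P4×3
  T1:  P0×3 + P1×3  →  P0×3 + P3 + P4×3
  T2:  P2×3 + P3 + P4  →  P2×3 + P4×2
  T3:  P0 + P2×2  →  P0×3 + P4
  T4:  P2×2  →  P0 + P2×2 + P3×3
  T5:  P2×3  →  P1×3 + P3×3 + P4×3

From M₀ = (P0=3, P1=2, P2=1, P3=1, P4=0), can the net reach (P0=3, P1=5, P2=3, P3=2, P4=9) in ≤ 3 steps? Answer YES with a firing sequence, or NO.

depth 0: 1 marking
depth 1: 2 markings reached so far
depth 2: 4 markings reached so far
depth 3: 6 markings reached so far
target is not among the 6 markings reachable within 3 steps

NO — not reachable within 3 firings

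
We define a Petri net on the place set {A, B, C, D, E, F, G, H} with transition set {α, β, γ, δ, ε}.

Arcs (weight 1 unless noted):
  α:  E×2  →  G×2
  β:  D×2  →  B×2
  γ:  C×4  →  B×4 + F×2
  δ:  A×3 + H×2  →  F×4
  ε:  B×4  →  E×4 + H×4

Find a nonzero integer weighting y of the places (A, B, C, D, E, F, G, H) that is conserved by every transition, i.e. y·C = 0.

y = (A:8, B:0, C:3, D:0, E:0, F:6, G:0, H:0)

Incidence matrix C (rows=places, cols=transitions):
        α    β    γ    δ    ε
    A   0    0    0   -3    0
    B   0    2    4    0   -4
    C   0    0   -4    0    0
    D   0   -2    0    0    0
    E  -2    0    0    0    4
    F   0    0    2    4    0
    G   2    0    0    0    0
    H   0    0    0   -2    4

Candidate y = [8, 0, 3, 0, 0, 6, 0, 0]; check y·C column-wise:
  col α: 8·0 + 3·0 + 0·-2 + 6·0 + 0·2 = 0
  col β: 8·0 + 0·2 + 3·0 + 0·-2 + 6·0 = 0
  col γ: 8·0 + 0·4 + 3·-4 + 6·2 = 0
  col δ: 8·-3 + 3·0 + 6·4 + 0·-2 = 0
  col ε: 8·0 + 0·-4 + 3·0 + 0·4 + 6·0 + 0·4 = 0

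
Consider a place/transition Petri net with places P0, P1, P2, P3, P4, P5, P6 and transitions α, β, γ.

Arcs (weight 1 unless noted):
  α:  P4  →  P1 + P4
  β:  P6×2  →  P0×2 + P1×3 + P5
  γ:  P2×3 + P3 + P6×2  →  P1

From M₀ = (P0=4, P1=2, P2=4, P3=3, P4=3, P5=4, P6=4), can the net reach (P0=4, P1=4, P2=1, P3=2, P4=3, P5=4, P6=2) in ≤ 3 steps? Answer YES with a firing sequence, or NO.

step 1: fire α:  (P0=4, P1=2, P2=4, P3=3, P4=3, P5=4, P6=4) → (P0=4, P1=3, P2=4, P3=3, P4=3, P5=4, P6=4)
step 2: fire γ:  (P0=4, P1=3, P2=4, P3=3, P4=3, P5=4, P6=4) → (P0=4, P1=4, P2=1, P3=2, P4=3, P5=4, P6=2)

YES — reachable via ⟨α, γ⟩ (2 firings)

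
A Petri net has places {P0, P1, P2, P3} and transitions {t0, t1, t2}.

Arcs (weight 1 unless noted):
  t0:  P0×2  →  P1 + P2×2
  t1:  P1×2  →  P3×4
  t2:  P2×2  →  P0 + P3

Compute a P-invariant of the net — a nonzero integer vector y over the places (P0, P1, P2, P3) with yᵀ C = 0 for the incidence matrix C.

Incidence matrix C (rows=places, cols=transitions):
       t0   t1   t2
   P0  -2    0    1
   P1   1   -2    0
   P2   2    0   -2
   P3   0    4    1

Candidate y = [3, 2, 2, 1]; check y·C column-wise:
  col t0: 3·-2 + 2·1 + 2·2 + 1·0 = 0
  col t1: 3·0 + 2·-2 + 2·0 + 1·4 = 0
  col t2: 3·1 + 2·0 + 2·-2 + 1·1 = 0

y = (P0:3, P1:2, P2:2, P3:1)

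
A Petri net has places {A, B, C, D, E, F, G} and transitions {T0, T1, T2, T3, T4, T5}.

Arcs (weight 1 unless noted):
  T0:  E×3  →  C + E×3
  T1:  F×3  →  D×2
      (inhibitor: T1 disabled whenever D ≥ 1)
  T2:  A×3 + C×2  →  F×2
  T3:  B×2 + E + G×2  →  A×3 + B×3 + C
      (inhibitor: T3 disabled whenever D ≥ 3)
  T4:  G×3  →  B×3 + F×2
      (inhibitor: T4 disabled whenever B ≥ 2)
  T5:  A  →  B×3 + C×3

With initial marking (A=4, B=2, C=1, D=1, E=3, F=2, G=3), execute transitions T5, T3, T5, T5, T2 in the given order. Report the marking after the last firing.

(A=1, B=12, C=9, D=1, E=2, F=4, G=1)

step 1: fire T5:  (A=4, B=2, C=1, D=1, E=3, F=2, G=3) → (A=3, B=5, C=4, D=1, E=3, F=2, G=3)
step 2: fire T3:  (A=3, B=5, C=4, D=1, E=3, F=2, G=3) → (A=6, B=6, C=5, D=1, E=2, F=2, G=1)
step 3: fire T5:  (A=6, B=6, C=5, D=1, E=2, F=2, G=1) → (A=5, B=9, C=8, D=1, E=2, F=2, G=1)
step 4: fire T5:  (A=5, B=9, C=8, D=1, E=2, F=2, G=1) → (A=4, B=12, C=11, D=1, E=2, F=2, G=1)
step 5: fire T2:  (A=4, B=12, C=11, D=1, E=2, F=2, G=1) → (A=1, B=12, C=9, D=1, E=2, F=4, G=1)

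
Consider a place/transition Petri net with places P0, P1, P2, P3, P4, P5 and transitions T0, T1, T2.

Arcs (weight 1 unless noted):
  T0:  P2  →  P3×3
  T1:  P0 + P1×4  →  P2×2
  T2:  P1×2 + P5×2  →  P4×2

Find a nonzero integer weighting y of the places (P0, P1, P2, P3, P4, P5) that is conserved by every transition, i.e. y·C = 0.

Incidence matrix C (rows=places, cols=transitions):
       T0   T1   T2
   P0   0   -1    0
   P1   0   -4   -2
   P2  -1    2    0
   P3   3    0    0
   P4   0    0    2
   P5   0    0   -2

Candidate y = [6, 0, 3, 1, 0, 0]; check y·C column-wise:
  col T0: 6·0 + 3·-1 + 1·3 = 0
  col T1: 6·-1 + 0·-4 + 3·2 + 1·0 = 0
  col T2: 6·0 + 0·-2 + 3·0 + 1·0 + 0·2 + 0·-2 = 0

y = (P0:6, P1:0, P2:3, P3:1, P4:0, P5:0)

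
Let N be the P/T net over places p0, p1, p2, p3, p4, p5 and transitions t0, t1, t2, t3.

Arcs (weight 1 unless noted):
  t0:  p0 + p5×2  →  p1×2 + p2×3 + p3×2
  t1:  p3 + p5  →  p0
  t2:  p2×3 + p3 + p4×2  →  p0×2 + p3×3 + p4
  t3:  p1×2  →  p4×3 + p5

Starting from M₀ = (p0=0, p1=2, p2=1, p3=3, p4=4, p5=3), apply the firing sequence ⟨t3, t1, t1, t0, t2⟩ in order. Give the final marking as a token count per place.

(p0=3, p1=2, p2=1, p3=5, p4=6, p5=0)

step 1: fire t3:  (p0=0, p1=2, p2=1, p3=3, p4=4, p5=3) → (p0=0, p1=0, p2=1, p3=3, p4=7, p5=4)
step 2: fire t1:  (p0=0, p1=0, p2=1, p3=3, p4=7, p5=4) → (p0=1, p1=0, p2=1, p3=2, p4=7, p5=3)
step 3: fire t1:  (p0=1, p1=0, p2=1, p3=2, p4=7, p5=3) → (p0=2, p1=0, p2=1, p3=1, p4=7, p5=2)
step 4: fire t0:  (p0=2, p1=0, p2=1, p3=1, p4=7, p5=2) → (p0=1, p1=2, p2=4, p3=3, p4=7, p5=0)
step 5: fire t2:  (p0=1, p1=2, p2=4, p3=3, p4=7, p5=0) → (p0=3, p1=2, p2=1, p3=5, p4=6, p5=0)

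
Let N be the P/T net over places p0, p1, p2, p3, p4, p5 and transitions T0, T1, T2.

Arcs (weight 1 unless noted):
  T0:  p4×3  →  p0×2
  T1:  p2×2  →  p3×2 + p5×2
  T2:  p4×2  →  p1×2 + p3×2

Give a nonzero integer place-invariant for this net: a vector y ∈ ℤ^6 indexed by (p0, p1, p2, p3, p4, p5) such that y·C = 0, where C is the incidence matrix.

Incidence matrix C (rows=places, cols=transitions):
       T0   T1   T2
   p0   2    0    0
   p1   0    0    2
   p2   0   -2    0
   p3   0    2    2
   p4  -3    0   -2
   p5   0    2    0

Candidate y = [0, 1, -1, -1, 0, 0]; check y·C column-wise:
  col T0: 0·2 + 1·0 + -1·0 + -1·0 + 0·-3 = 0
  col T1: 1·0 + -1·-2 + -1·2 + 0·2 = 0
  col T2: 1·2 + -1·0 + -1·2 + 0·-2 = 0

y = (p0:0, p1:1, p2:-1, p3:-1, p4:0, p5:0)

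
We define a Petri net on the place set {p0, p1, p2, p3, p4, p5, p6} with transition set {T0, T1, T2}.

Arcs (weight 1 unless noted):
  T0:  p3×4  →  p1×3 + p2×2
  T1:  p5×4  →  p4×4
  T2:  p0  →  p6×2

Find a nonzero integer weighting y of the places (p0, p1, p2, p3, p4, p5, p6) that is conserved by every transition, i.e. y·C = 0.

Incidence matrix C (rows=places, cols=transitions):
       T0   T1   T2
   p0   0    0   -1
   p1   3    0    0
   p2   2    0    0
   p3  -4    0    0
   p4   0    4    0
   p5   0   -4    0
   p6   0    0    2

Candidate y = [0, 2, -3, 0, 0, 0, 0]; check y·C column-wise:
  col T0: 2·3 + -3·2 + 0·-4 = 0
  col T1: 2·0 + -3·0 + 0·4 + 0·-4 = 0
  col T2: 0·-1 + 2·0 + -3·0 + 0·2 = 0

y = (p0:0, p1:2, p2:-3, p3:0, p4:0, p5:0, p6:0)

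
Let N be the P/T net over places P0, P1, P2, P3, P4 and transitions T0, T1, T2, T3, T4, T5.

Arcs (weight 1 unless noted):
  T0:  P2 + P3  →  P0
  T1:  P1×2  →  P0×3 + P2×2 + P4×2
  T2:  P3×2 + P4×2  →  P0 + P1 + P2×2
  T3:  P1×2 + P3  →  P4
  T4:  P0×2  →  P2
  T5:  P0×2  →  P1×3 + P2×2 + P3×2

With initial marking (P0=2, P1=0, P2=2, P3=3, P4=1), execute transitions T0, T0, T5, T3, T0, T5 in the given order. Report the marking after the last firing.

step 1: fire T0:  (P0=2, P1=0, P2=2, P3=3, P4=1) → (P0=3, P1=0, P2=1, P3=2, P4=1)
step 2: fire T0:  (P0=3, P1=0, P2=1, P3=2, P4=1) → (P0=4, P1=0, P2=0, P3=1, P4=1)
step 3: fire T5:  (P0=4, P1=0, P2=0, P3=1, P4=1) → (P0=2, P1=3, P2=2, P3=3, P4=1)
step 4: fire T3:  (P0=2, P1=3, P2=2, P3=3, P4=1) → (P0=2, P1=1, P2=2, P3=2, P4=2)
step 5: fire T0:  (P0=2, P1=1, P2=2, P3=2, P4=2) → (P0=3, P1=1, P2=1, P3=1, P4=2)
step 6: fire T5:  (P0=3, P1=1, P2=1, P3=1, P4=2) → (P0=1, P1=4, P2=3, P3=3, P4=2)

(P0=1, P1=4, P2=3, P3=3, P4=2)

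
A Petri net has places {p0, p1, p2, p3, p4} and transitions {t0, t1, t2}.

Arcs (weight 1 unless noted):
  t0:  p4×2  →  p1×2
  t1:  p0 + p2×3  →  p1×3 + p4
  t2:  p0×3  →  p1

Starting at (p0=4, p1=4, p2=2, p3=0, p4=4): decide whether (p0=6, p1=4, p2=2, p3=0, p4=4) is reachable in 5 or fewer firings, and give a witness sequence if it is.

NO — not reachable within 5 firings

depth 0: 1 marking
depth 1: 3 markings reached so far
depth 2: 5 markings reached so far
depth 3: 6 markings reached so far
depth 4: 6 markings reached so far
(frontier empty at depth 4; search complete)
target is not among the 6 markings reachable within 5 steps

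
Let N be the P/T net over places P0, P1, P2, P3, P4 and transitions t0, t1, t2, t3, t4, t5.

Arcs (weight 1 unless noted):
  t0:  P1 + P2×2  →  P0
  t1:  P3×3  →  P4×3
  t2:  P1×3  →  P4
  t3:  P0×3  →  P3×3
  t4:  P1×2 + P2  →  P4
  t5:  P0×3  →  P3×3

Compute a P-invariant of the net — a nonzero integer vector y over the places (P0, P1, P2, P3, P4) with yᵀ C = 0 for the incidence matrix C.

y = (P0:3, P1:1, P2:1, P3:3, P4:3)

Incidence matrix C (rows=places, cols=transitions):
       t0   t1   t2   t3   t4   t5
   P0   1    0    0   -3    0   -3
   P1  -1    0   -3    0   -2    0
   P2  -2    0    0    0   -1    0
   P3   0   -3    0    3    0    3
   P4   0    3    1    0    1    0

Candidate y = [3, 1, 1, 3, 3]; check y·C column-wise:
  col t0: 3·1 + 1·-1 + 1·-2 + 3·0 + 3·0 = 0
  col t1: 3·0 + 1·0 + 1·0 + 3·-3 + 3·3 = 0
  col t2: 3·0 + 1·-3 + 1·0 + 3·0 + 3·1 = 0
  col t3: 3·-3 + 1·0 + 1·0 + 3·3 + 3·0 = 0
  col t4: 3·0 + 1·-2 + 1·-1 + 3·0 + 3·1 = 0
  col t5: 3·-3 + 1·0 + 1·0 + 3·3 + 3·0 = 0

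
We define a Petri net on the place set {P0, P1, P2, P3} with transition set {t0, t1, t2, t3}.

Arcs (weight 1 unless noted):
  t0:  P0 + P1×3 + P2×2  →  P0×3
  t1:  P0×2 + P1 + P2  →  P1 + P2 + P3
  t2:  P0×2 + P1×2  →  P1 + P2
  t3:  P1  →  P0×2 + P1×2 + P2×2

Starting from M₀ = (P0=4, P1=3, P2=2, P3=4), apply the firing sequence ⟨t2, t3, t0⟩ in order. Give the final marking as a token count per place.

(P0=6, P1=0, P2=3, P3=4)

step 1: fire t2:  (P0=4, P1=3, P2=2, P3=4) → (P0=2, P1=2, P2=3, P3=4)
step 2: fire t3:  (P0=2, P1=2, P2=3, P3=4) → (P0=4, P1=3, P2=5, P3=4)
step 3: fire t0:  (P0=4, P1=3, P2=5, P3=4) → (P0=6, P1=0, P2=3, P3=4)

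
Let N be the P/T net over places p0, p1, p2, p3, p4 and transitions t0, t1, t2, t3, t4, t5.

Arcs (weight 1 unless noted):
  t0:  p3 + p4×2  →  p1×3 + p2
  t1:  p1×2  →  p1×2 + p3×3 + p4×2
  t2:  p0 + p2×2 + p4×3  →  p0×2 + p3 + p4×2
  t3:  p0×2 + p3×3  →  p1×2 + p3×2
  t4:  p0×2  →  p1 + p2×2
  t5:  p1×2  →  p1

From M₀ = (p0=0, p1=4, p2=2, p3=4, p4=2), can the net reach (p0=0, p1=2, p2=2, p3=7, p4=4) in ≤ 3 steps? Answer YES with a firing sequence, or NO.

YES — reachable via ⟨t1, t5, t5⟩ (3 firings)

step 1: fire t1:  (p0=0, p1=4, p2=2, p3=4, p4=2) → (p0=0, p1=4, p2=2, p3=7, p4=4)
step 2: fire t5:  (p0=0, p1=4, p2=2, p3=7, p4=4) → (p0=0, p1=3, p2=2, p3=7, p4=4)
step 3: fire t5:  (p0=0, p1=3, p2=2, p3=7, p4=4) → (p0=0, p1=2, p2=2, p3=7, p4=4)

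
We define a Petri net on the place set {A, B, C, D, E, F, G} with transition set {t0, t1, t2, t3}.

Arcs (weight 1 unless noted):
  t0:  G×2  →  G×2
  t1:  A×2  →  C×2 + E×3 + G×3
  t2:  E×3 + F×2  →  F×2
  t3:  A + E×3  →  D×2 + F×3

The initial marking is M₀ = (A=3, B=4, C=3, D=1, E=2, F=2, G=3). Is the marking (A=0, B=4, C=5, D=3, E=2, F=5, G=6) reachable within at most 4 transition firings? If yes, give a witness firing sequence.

step 1: fire t1:  (A=3, B=4, C=3, D=1, E=2, F=2, G=3) → (A=1, B=4, C=5, D=1, E=5, F=2, G=6)
step 2: fire t3:  (A=1, B=4, C=5, D=1, E=5, F=2, G=6) → (A=0, B=4, C=5, D=3, E=2, F=5, G=6)

YES — reachable via ⟨t1, t3⟩ (2 firings)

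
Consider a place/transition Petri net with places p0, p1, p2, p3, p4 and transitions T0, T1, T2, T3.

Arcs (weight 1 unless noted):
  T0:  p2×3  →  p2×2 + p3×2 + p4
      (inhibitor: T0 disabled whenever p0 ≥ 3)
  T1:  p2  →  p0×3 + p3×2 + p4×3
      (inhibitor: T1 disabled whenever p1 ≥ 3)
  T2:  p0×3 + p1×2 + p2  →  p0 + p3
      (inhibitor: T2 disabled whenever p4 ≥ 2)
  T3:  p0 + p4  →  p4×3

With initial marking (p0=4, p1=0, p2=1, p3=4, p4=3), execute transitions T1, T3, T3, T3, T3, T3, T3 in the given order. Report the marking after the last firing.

step 1: fire T1:  (p0=4, p1=0, p2=1, p3=4, p4=3) → (p0=7, p1=0, p2=0, p3=6, p4=6)
step 2: fire T3:  (p0=7, p1=0, p2=0, p3=6, p4=6) → (p0=6, p1=0, p2=0, p3=6, p4=8)
step 3: fire T3:  (p0=6, p1=0, p2=0, p3=6, p4=8) → (p0=5, p1=0, p2=0, p3=6, p4=10)
step 4: fire T3:  (p0=5, p1=0, p2=0, p3=6, p4=10) → (p0=4, p1=0, p2=0, p3=6, p4=12)
step 5: fire T3:  (p0=4, p1=0, p2=0, p3=6, p4=12) → (p0=3, p1=0, p2=0, p3=6, p4=14)
step 6: fire T3:  (p0=3, p1=0, p2=0, p3=6, p4=14) → (p0=2, p1=0, p2=0, p3=6, p4=16)
step 7: fire T3:  (p0=2, p1=0, p2=0, p3=6, p4=16) → (p0=1, p1=0, p2=0, p3=6, p4=18)

(p0=1, p1=0, p2=0, p3=6, p4=18)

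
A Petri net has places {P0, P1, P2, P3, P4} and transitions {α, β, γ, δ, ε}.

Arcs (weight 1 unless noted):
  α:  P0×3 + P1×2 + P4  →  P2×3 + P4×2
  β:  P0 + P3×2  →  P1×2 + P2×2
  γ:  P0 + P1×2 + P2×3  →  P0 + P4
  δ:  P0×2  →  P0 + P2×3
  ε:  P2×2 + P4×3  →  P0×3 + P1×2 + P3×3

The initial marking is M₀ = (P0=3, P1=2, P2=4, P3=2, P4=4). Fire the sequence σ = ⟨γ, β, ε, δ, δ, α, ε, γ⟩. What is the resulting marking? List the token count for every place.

step 1: fire γ:  (P0=3, P1=2, P2=4, P3=2, P4=4) → (P0=3, P1=0, P2=1, P3=2, P4=5)
step 2: fire β:  (P0=3, P1=0, P2=1, P3=2, P4=5) → (P0=2, P1=2, P2=3, P3=0, P4=5)
step 3: fire ε:  (P0=2, P1=2, P2=3, P3=0, P4=5) → (P0=5, P1=4, P2=1, P3=3, P4=2)
step 4: fire δ:  (P0=5, P1=4, P2=1, P3=3, P4=2) → (P0=4, P1=4, P2=4, P3=3, P4=2)
step 5: fire δ:  (P0=4, P1=4, P2=4, P3=3, P4=2) → (P0=3, P1=4, P2=7, P3=3, P4=2)
step 6: fire α:  (P0=3, P1=4, P2=7, P3=3, P4=2) → (P0=0, P1=2, P2=10, P3=3, P4=3)
step 7: fire ε:  (P0=0, P1=2, P2=10, P3=3, P4=3) → (P0=3, P1=4, P2=8, P3=6, P4=0)
step 8: fire γ:  (P0=3, P1=4, P2=8, P3=6, P4=0) → (P0=3, P1=2, P2=5, P3=6, P4=1)

(P0=3, P1=2, P2=5, P3=6, P4=1)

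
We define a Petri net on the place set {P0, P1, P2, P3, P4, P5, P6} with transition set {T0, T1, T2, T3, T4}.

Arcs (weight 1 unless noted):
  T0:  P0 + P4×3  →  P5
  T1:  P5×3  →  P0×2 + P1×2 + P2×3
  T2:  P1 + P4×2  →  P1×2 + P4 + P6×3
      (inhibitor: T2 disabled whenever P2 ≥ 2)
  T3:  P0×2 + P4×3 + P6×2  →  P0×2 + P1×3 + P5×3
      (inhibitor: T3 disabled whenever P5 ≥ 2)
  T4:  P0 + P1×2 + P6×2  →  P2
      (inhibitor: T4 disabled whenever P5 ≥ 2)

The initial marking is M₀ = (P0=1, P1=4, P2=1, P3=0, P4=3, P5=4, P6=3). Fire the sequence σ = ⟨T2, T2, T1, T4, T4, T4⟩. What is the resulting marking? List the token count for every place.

(P0=0, P1=2, P2=7, P3=0, P4=1, P5=1, P6=3)

step 1: fire T2:  (P0=1, P1=4, P2=1, P3=0, P4=3, P5=4, P6=3) → (P0=1, P1=5, P2=1, P3=0, P4=2, P5=4, P6=6)
step 2: fire T2:  (P0=1, P1=5, P2=1, P3=0, P4=2, P5=4, P6=6) → (P0=1, P1=6, P2=1, P3=0, P4=1, P5=4, P6=9)
step 3: fire T1:  (P0=1, P1=6, P2=1, P3=0, P4=1, P5=4, P6=9) → (P0=3, P1=8, P2=4, P3=0, P4=1, P5=1, P6=9)
step 4: fire T4:  (P0=3, P1=8, P2=4, P3=0, P4=1, P5=1, P6=9) → (P0=2, P1=6, P2=5, P3=0, P4=1, P5=1, P6=7)
step 5: fire T4:  (P0=2, P1=6, P2=5, P3=0, P4=1, P5=1, P6=7) → (P0=1, P1=4, P2=6, P3=0, P4=1, P5=1, P6=5)
step 6: fire T4:  (P0=1, P1=4, P2=6, P3=0, P4=1, P5=1, P6=5) → (P0=0, P1=2, P2=7, P3=0, P4=1, P5=1, P6=3)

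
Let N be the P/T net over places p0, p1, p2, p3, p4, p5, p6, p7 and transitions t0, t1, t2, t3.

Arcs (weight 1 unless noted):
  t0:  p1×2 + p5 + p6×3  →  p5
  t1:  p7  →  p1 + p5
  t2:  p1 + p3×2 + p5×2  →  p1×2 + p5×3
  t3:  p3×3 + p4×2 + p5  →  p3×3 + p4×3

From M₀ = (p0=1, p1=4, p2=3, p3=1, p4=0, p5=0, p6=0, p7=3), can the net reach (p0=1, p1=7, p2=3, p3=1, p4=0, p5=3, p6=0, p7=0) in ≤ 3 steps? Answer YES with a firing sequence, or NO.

step 1: fire t1:  (p0=1, p1=4, p2=3, p3=1, p4=0, p5=0, p6=0, p7=3) → (p0=1, p1=5, p2=3, p3=1, p4=0, p5=1, p6=0, p7=2)
step 2: fire t1:  (p0=1, p1=5, p2=3, p3=1, p4=0, p5=1, p6=0, p7=2) → (p0=1, p1=6, p2=3, p3=1, p4=0, p5=2, p6=0, p7=1)
step 3: fire t1:  (p0=1, p1=6, p2=3, p3=1, p4=0, p5=2, p6=0, p7=1) → (p0=1, p1=7, p2=3, p3=1, p4=0, p5=3, p6=0, p7=0)

YES — reachable via ⟨t1, t1, t1⟩ (3 firings)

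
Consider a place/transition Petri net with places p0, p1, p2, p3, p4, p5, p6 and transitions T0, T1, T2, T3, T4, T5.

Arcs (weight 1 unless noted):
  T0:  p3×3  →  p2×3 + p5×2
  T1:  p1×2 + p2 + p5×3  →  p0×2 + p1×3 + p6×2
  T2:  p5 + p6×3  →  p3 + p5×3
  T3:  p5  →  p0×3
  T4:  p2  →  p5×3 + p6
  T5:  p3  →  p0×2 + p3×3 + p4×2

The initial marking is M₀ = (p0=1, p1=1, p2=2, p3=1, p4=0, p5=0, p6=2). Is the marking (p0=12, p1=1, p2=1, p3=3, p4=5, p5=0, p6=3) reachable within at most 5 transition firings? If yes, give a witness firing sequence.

depth 0: 1 marking
depth 1: 3 markings reached so far
depth 2: 9 markings reached so far
depth 3: 21 markings reached so far
depth 4: 41 markings reached so far
depth 5: 70 markings reached so far
target is not among the 70 markings reachable within 5 steps

NO — not reachable within 5 firings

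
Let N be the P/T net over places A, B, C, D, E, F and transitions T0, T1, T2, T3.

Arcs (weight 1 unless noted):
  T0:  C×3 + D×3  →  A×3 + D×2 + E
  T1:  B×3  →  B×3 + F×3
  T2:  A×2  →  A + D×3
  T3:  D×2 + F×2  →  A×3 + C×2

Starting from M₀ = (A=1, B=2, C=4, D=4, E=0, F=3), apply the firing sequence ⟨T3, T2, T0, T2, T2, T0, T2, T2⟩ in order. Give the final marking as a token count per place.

(A=5, B=2, C=0, D=15, E=2, F=1)

step 1: fire T3:  (A=1, B=2, C=4, D=4, E=0, F=3) → (A=4, B=2, C=6, D=2, E=0, F=1)
step 2: fire T2:  (A=4, B=2, C=6, D=2, E=0, F=1) → (A=3, B=2, C=6, D=5, E=0, F=1)
step 3: fire T0:  (A=3, B=2, C=6, D=5, E=0, F=1) → (A=6, B=2, C=3, D=4, E=1, F=1)
step 4: fire T2:  (A=6, B=2, C=3, D=4, E=1, F=1) → (A=5, B=2, C=3, D=7, E=1, F=1)
step 5: fire T2:  (A=5, B=2, C=3, D=7, E=1, F=1) → (A=4, B=2, C=3, D=10, E=1, F=1)
step 6: fire T0:  (A=4, B=2, C=3, D=10, E=1, F=1) → (A=7, B=2, C=0, D=9, E=2, F=1)
step 7: fire T2:  (A=7, B=2, C=0, D=9, E=2, F=1) → (A=6, B=2, C=0, D=12, E=2, F=1)
step 8: fire T2:  (A=6, B=2, C=0, D=12, E=2, F=1) → (A=5, B=2, C=0, D=15, E=2, F=1)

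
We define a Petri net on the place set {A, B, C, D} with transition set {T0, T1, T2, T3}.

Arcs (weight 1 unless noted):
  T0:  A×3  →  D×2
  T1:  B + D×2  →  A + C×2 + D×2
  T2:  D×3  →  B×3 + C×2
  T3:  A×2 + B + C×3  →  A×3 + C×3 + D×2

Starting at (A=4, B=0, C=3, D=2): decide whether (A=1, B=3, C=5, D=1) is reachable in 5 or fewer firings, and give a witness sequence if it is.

step 1: fire T0:  (A=4, B=0, C=3, D=2) → (A=1, B=0, C=3, D=4)
step 2: fire T2:  (A=1, B=0, C=3, D=4) → (A=1, B=3, C=5, D=1)

YES — reachable via ⟨T0, T2⟩ (2 firings)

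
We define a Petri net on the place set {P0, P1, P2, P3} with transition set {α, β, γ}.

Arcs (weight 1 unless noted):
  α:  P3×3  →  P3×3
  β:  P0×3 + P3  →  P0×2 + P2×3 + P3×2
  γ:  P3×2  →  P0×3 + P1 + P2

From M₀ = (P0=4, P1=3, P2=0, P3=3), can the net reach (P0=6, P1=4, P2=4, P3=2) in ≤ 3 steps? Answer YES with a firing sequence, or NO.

YES — reachable via ⟨β, γ⟩ (2 firings)

step 1: fire β:  (P0=4, P1=3, P2=0, P3=3) → (P0=3, P1=3, P2=3, P3=4)
step 2: fire γ:  (P0=3, P1=3, P2=3, P3=4) → (P0=6, P1=4, P2=4, P3=2)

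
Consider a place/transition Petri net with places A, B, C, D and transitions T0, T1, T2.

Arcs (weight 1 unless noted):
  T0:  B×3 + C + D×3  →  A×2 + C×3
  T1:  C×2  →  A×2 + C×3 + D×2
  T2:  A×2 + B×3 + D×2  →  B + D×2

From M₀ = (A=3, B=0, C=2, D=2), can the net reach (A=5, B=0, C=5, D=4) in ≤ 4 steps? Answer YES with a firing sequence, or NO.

depth 0: 1 marking
depth 1: 2 markings reached so far
depth 2: 3 markings reached so far
depth 3: 4 markings reached so far
depth 4: 5 markings reached so far
target is not among the 5 markings reachable within 4 steps

NO — not reachable within 4 firings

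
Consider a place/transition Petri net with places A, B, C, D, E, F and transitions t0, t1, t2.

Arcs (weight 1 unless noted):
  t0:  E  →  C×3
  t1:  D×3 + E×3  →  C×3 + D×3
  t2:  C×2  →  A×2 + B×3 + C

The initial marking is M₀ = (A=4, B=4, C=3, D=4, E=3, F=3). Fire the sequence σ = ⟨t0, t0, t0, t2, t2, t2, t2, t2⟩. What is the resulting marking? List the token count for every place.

(A=14, B=19, C=7, D=4, E=0, F=3)

step 1: fire t0:  (A=4, B=4, C=3, D=4, E=3, F=3) → (A=4, B=4, C=6, D=4, E=2, F=3)
step 2: fire t0:  (A=4, B=4, C=6, D=4, E=2, F=3) → (A=4, B=4, C=9, D=4, E=1, F=3)
step 3: fire t0:  (A=4, B=4, C=9, D=4, E=1, F=3) → (A=4, B=4, C=12, D=4, E=0, F=3)
step 4: fire t2:  (A=4, B=4, C=12, D=4, E=0, F=3) → (A=6, B=7, C=11, D=4, E=0, F=3)
step 5: fire t2:  (A=6, B=7, C=11, D=4, E=0, F=3) → (A=8, B=10, C=10, D=4, E=0, F=3)
step 6: fire t2:  (A=8, B=10, C=10, D=4, E=0, F=3) → (A=10, B=13, C=9, D=4, E=0, F=3)
step 7: fire t2:  (A=10, B=13, C=9, D=4, E=0, F=3) → (A=12, B=16, C=8, D=4, E=0, F=3)
step 8: fire t2:  (A=12, B=16, C=8, D=4, E=0, F=3) → (A=14, B=19, C=7, D=4, E=0, F=3)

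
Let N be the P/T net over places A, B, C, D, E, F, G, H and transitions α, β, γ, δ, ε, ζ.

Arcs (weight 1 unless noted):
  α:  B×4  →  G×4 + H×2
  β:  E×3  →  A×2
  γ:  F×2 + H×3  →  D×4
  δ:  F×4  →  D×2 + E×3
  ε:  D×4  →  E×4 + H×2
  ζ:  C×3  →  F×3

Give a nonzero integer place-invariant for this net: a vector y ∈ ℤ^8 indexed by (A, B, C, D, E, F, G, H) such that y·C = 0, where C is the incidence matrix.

Incidence matrix C (rows=places, cols=transitions):
        α    β    γ    δ    ε    ζ
    A   0    2    0    0    0    0
    B  -4    0    0    0    0    0
    C   0    0    0    0    0   -3
    D   0    0    4    2   -4    0
    E   0   -3    0    3    4    0
    F   0    0   -2   -4    0    3
    G   4    0    0    0    0    0
    H   2    0   -3    0    2    0

Candidate y = [0, 1, 0, 0, 0, 0, 1, 0]; check y·C column-wise:
  col α: 1·-4 + 1·4 + 0·2 = 0
  col β: 0·2 + 1·0 + 0·-3 + 1·0 = 0
  col γ: 1·0 + 0·4 + 0·-2 + 1·0 + 0·-3 = 0
  col δ: 1·0 + 0·2 + 0·3 + 0·-4 + 1·0 = 0
  col ε: 1·0 + 0·-4 + 0·4 + 1·0 + 0·2 = 0
  col ζ: 1·0 + 0·-3 + 0·3 + 1·0 = 0

y = (A:0, B:1, C:0, D:0, E:0, F:0, G:1, H:0)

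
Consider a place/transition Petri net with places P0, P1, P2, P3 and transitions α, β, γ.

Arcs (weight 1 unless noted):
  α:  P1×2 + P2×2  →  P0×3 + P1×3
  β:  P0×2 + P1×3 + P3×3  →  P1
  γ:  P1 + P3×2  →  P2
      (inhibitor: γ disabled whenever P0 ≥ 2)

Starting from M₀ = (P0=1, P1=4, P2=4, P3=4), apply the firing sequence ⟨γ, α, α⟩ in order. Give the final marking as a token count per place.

(P0=7, P1=5, P2=1, P3=2)

step 1: fire γ:  (P0=1, P1=4, P2=4, P3=4) → (P0=1, P1=3, P2=5, P3=2)
step 2: fire α:  (P0=1, P1=3, P2=5, P3=2) → (P0=4, P1=4, P2=3, P3=2)
step 3: fire α:  (P0=4, P1=4, P2=3, P3=2) → (P0=7, P1=5, P2=1, P3=2)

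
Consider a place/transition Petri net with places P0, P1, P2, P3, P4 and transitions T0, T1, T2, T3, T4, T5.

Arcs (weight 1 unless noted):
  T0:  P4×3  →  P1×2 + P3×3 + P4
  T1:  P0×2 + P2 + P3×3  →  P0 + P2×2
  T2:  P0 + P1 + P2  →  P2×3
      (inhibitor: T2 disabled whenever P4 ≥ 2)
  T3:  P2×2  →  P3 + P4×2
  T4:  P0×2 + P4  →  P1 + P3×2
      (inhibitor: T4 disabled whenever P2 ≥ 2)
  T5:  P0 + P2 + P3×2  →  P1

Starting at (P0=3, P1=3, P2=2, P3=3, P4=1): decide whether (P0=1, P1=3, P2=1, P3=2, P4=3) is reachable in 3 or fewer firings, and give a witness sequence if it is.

YES — reachable via ⟨T2, T3, T5⟩ (3 firings)

step 1: fire T2:  (P0=3, P1=3, P2=2, P3=3, P4=1) → (P0=2, P1=2, P2=4, P3=3, P4=1)
step 2: fire T3:  (P0=2, P1=2, P2=4, P3=3, P4=1) → (P0=2, P1=2, P2=2, P3=4, P4=3)
step 3: fire T5:  (P0=2, P1=2, P2=2, P3=4, P4=3) → (P0=1, P1=3, P2=1, P3=2, P4=3)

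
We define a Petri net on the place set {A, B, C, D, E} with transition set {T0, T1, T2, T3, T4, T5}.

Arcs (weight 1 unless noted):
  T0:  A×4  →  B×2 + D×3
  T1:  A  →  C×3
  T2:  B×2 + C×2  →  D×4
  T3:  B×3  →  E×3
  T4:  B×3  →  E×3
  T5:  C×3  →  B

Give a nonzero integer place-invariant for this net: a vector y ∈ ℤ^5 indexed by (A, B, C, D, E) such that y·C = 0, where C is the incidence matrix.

Incidence matrix C (rows=places, cols=transitions):
       T0   T1   T2   T3   T4   T5
    A  -4   -1    0    0    0    0
    B   2    0   -2   -3   -3    1
    C   0    3   -2    0    0   -3
    D   3    0    4    0    0    0
    E   0    0    0    3    3    0

Candidate y = [3, 3, 1, 2, 3]; check y·C column-wise:
  col T0: 3·-4 + 3·2 + 1·0 + 2·3 + 3·0 = 0
  col T1: 3·-1 + 3·0 + 1·3 + 2·0 + 3·0 = 0
  col T2: 3·0 + 3·-2 + 1·-2 + 2·4 + 3·0 = 0
  col T3: 3·0 + 3·-3 + 1·0 + 2·0 + 3·3 = 0
  col T4: 3·0 + 3·-3 + 1·0 + 2·0 + 3·3 = 0
  col T5: 3·0 + 3·1 + 1·-3 + 2·0 + 3·0 = 0

y = (A:3, B:3, C:1, D:2, E:3)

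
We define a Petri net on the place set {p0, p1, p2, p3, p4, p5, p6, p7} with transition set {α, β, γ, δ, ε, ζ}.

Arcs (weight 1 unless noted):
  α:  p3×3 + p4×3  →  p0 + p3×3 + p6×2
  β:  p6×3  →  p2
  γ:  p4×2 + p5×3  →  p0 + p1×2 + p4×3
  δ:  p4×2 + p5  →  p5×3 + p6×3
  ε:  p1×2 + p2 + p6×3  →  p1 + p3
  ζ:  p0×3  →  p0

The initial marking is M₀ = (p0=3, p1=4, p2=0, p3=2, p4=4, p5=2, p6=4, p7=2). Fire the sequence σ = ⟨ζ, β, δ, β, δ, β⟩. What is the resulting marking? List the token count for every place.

(p0=1, p1=4, p2=3, p3=2, p4=0, p5=6, p6=1, p7=2)

step 1: fire ζ:  (p0=3, p1=4, p2=0, p3=2, p4=4, p5=2, p6=4, p7=2) → (p0=1, p1=4, p2=0, p3=2, p4=4, p5=2, p6=4, p7=2)
step 2: fire β:  (p0=1, p1=4, p2=0, p3=2, p4=4, p5=2, p6=4, p7=2) → (p0=1, p1=4, p2=1, p3=2, p4=4, p5=2, p6=1, p7=2)
step 3: fire δ:  (p0=1, p1=4, p2=1, p3=2, p4=4, p5=2, p6=1, p7=2) → (p0=1, p1=4, p2=1, p3=2, p4=2, p5=4, p6=4, p7=2)
step 4: fire β:  (p0=1, p1=4, p2=1, p3=2, p4=2, p5=4, p6=4, p7=2) → (p0=1, p1=4, p2=2, p3=2, p4=2, p5=4, p6=1, p7=2)
step 5: fire δ:  (p0=1, p1=4, p2=2, p3=2, p4=2, p5=4, p6=1, p7=2) → (p0=1, p1=4, p2=2, p3=2, p4=0, p5=6, p6=4, p7=2)
step 6: fire β:  (p0=1, p1=4, p2=2, p3=2, p4=0, p5=6, p6=4, p7=2) → (p0=1, p1=4, p2=3, p3=2, p4=0, p5=6, p6=1, p7=2)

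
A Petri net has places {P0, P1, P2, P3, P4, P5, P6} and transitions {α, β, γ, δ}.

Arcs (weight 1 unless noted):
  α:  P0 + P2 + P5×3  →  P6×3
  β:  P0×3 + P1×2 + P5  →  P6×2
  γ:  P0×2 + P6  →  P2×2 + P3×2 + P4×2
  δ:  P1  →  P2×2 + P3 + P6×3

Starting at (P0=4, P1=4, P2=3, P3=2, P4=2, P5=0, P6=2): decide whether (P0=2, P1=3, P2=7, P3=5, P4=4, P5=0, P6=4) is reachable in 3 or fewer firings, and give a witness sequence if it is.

step 1: fire γ:  (P0=4, P1=4, P2=3, P3=2, P4=2, P5=0, P6=2) → (P0=2, P1=4, P2=5, P3=4, P4=4, P5=0, P6=1)
step 2: fire δ:  (P0=2, P1=4, P2=5, P3=4, P4=4, P5=0, P6=1) → (P0=2, P1=3, P2=7, P3=5, P4=4, P5=0, P6=4)

YES — reachable via ⟨γ, δ⟩ (2 firings)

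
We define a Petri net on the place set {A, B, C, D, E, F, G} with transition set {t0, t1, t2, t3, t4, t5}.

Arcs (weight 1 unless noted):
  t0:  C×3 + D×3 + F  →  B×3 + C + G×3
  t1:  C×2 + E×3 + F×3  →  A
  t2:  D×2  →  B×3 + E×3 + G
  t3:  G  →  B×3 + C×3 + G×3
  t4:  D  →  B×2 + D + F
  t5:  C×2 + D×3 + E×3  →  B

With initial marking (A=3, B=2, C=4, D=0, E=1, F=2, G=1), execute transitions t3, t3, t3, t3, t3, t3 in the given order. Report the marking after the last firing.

step 1: fire t3:  (A=3, B=2, C=4, D=0, E=1, F=2, G=1) → (A=3, B=5, C=7, D=0, E=1, F=2, G=3)
step 2: fire t3:  (A=3, B=5, C=7, D=0, E=1, F=2, G=3) → (A=3, B=8, C=10, D=0, E=1, F=2, G=5)
step 3: fire t3:  (A=3, B=8, C=10, D=0, E=1, F=2, G=5) → (A=3, B=11, C=13, D=0, E=1, F=2, G=7)
step 4: fire t3:  (A=3, B=11, C=13, D=0, E=1, F=2, G=7) → (A=3, B=14, C=16, D=0, E=1, F=2, G=9)
step 5: fire t3:  (A=3, B=14, C=16, D=0, E=1, F=2, G=9) → (A=3, B=17, C=19, D=0, E=1, F=2, G=11)
step 6: fire t3:  (A=3, B=17, C=19, D=0, E=1, F=2, G=11) → (A=3, B=20, C=22, D=0, E=1, F=2, G=13)

(A=3, B=20, C=22, D=0, E=1, F=2, G=13)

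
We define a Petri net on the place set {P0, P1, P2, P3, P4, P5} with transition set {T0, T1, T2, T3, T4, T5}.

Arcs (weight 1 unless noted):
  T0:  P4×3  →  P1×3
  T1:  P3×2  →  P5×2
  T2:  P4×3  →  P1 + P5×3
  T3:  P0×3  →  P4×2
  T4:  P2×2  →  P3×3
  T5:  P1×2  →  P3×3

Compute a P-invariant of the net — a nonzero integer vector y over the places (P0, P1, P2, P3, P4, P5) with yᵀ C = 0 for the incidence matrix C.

Incidence matrix C (rows=places, cols=transitions):
       T0   T1   T2   T3   T4   T5
   P0   0    0    0   -3    0    0
   P1   3    0    1    0    0   -2
   P2   0    0    0    0   -2    0
   P3   0   -2    0    0    3    3
   P4  -3    0   -3    2    0    0
   P5   0    2    3    0    0    0

Candidate y = [2, 3, 3, 2, 3, 2]; check y·C column-wise:
  col T0: 2·0 + 3·3 + 3·0 + 2·0 + 3·-3 + 2·0 = 0
  col T1: 2·0 + 3·0 + 3·0 + 2·-2 + 3·0 + 2·2 = 0
  col T2: 2·0 + 3·1 + 3·0 + 2·0 + 3·-3 + 2·3 = 0
  col T3: 2·-3 + 3·0 + 3·0 + 2·0 + 3·2 + 2·0 = 0
  col T4: 2·0 + 3·0 + 3·-2 + 2·3 + 3·0 + 2·0 = 0
  col T5: 2·0 + 3·-2 + 3·0 + 2·3 + 3·0 + 2·0 = 0

y = (P0:2, P1:3, P2:3, P3:2, P4:3, P5:2)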